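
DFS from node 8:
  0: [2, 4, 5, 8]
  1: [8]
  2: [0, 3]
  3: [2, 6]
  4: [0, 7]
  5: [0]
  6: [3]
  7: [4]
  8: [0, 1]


Visit 8, push [1, 0]
Visit 0, push [5, 4, 2]
Visit 2, push [3]
Visit 3, push [6]
Visit 6, push []
Visit 4, push [7]
Visit 7, push []
Visit 5, push []
Visit 1, push []

DFS order: [8, 0, 2, 3, 6, 4, 7, 5, 1]


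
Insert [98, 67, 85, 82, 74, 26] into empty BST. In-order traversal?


Insert 98: root
Insert 67: L from 98
Insert 85: L from 98 -> R from 67
Insert 82: L from 98 -> R from 67 -> L from 85
Insert 74: L from 98 -> R from 67 -> L from 85 -> L from 82
Insert 26: L from 98 -> L from 67

In-order: [26, 67, 74, 82, 85, 98]


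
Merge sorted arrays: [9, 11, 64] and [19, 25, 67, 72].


Take 9 from A
Take 11 from A
Take 19 from B
Take 25 from B
Take 64 from A

Merged: [9, 11, 19, 25, 64, 67, 72]


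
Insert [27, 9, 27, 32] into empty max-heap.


Insert 27: [27]
Insert 9: [27, 9]
Insert 27: [27, 9, 27]
Insert 32: [32, 27, 27, 9]

Final heap: [32, 27, 27, 9]


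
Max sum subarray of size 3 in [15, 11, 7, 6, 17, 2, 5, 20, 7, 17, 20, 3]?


[0:3]: 33
[1:4]: 24
[2:5]: 30
[3:6]: 25
[4:7]: 24
[5:8]: 27
[6:9]: 32
[7:10]: 44
[8:11]: 44
[9:12]: 40

Max: 44 at [7:10]


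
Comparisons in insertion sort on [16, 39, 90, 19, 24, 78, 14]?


Algorithm: insertion sort
Input: [16, 39, 90, 19, 24, 78, 14]
Sorted: [14, 16, 19, 24, 39, 78, 90]

16


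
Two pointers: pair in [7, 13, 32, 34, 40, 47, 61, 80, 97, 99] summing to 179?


lo=0(7)+hi=9(99)=106
lo=1(13)+hi=9(99)=112
lo=2(32)+hi=9(99)=131
lo=3(34)+hi=9(99)=133
lo=4(40)+hi=9(99)=139
lo=5(47)+hi=9(99)=146
lo=6(61)+hi=9(99)=160
lo=7(80)+hi=9(99)=179

Yes: 80+99=179


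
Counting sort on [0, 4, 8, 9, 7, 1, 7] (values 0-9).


Input: [0, 4, 8, 9, 7, 1, 7]
Counts: [1, 1, 0, 0, 1, 0, 0, 2, 1, 1]

Sorted: [0, 1, 4, 7, 7, 8, 9]


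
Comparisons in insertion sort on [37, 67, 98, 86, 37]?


Algorithm: insertion sort
Input: [37, 67, 98, 86, 37]
Sorted: [37, 37, 67, 86, 98]

8


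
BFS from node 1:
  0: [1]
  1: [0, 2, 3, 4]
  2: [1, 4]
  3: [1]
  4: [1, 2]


Visit 1, enqueue [0, 2, 3, 4]
Visit 0, enqueue []
Visit 2, enqueue []
Visit 3, enqueue []
Visit 4, enqueue []

BFS order: [1, 0, 2, 3, 4]


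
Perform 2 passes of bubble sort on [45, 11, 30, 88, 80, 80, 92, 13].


Initial: [45, 11, 30, 88, 80, 80, 92, 13]
Pass 1: [11, 30, 45, 80, 80, 88, 13, 92] (5 swaps)
Pass 2: [11, 30, 45, 80, 80, 13, 88, 92] (1 swaps)

After 2 passes: [11, 30, 45, 80, 80, 13, 88, 92]


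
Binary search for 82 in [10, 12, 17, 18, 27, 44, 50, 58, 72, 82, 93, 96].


Step 1: lo=0, hi=11, mid=5, val=44
Step 2: lo=6, hi=11, mid=8, val=72
Step 3: lo=9, hi=11, mid=10, val=93
Step 4: lo=9, hi=9, mid=9, val=82

Found at index 9


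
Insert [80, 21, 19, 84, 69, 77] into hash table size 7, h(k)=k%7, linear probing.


Insert 80: h=3 -> slot 3
Insert 21: h=0 -> slot 0
Insert 19: h=5 -> slot 5
Insert 84: h=0, 1 probes -> slot 1
Insert 69: h=6 -> slot 6
Insert 77: h=0, 2 probes -> slot 2

Table: [21, 84, 77, 80, None, 19, 69]


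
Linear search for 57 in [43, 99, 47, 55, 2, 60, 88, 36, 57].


i=0: 43!=57
i=1: 99!=57
i=2: 47!=57
i=3: 55!=57
i=4: 2!=57
i=5: 60!=57
i=6: 88!=57
i=7: 36!=57
i=8: 57==57 found!

Found at 8, 9 comps


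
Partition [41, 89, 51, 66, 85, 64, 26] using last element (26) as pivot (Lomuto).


Pivot: 26
Place pivot at 0: [26, 89, 51, 66, 85, 64, 41]

Partitioned: [26, 89, 51, 66, 85, 64, 41]


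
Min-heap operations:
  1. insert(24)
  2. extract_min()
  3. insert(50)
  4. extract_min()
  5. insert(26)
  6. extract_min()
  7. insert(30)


insert(24) -> [24]
extract_min()->24, []
insert(50) -> [50]
extract_min()->50, []
insert(26) -> [26]
extract_min()->26, []
insert(30) -> [30]

Final heap: [30]


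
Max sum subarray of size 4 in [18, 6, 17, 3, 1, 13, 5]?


[0:4]: 44
[1:5]: 27
[2:6]: 34
[3:7]: 22

Max: 44 at [0:4]


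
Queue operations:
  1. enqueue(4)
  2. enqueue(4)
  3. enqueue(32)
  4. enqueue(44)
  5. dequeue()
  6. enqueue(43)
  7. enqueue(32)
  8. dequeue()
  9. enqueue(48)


enqueue(4) -> [4]
enqueue(4) -> [4, 4]
enqueue(32) -> [4, 4, 32]
enqueue(44) -> [4, 4, 32, 44]
dequeue()->4, [4, 32, 44]
enqueue(43) -> [4, 32, 44, 43]
enqueue(32) -> [4, 32, 44, 43, 32]
dequeue()->4, [32, 44, 43, 32]
enqueue(48) -> [32, 44, 43, 32, 48]

Final queue: [32, 44, 43, 32, 48]


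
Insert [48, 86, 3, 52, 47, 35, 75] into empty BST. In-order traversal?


Insert 48: root
Insert 86: R from 48
Insert 3: L from 48
Insert 52: R from 48 -> L from 86
Insert 47: L from 48 -> R from 3
Insert 35: L from 48 -> R from 3 -> L from 47
Insert 75: R from 48 -> L from 86 -> R from 52

In-order: [3, 35, 47, 48, 52, 75, 86]


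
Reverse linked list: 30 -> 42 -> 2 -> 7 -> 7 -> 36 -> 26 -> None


Step 1: curr=30, set curr.next=prev(None) | reversed so far: 30
Step 2: curr=42, set curr.next=prev(30) | reversed so far: 42 -> 30
Step 3: curr=2, set curr.next=prev(42) | reversed so far: 2 -> 42 -> 30
Step 4: curr=7, set curr.next=prev(2) | reversed so far: 7 -> 2 -> 42 -> 30
Step 5: curr=7, set curr.next=prev(7) | reversed so far: 7 -> 7 -> 2 -> 42 -> 30
Step 6: curr=36, set curr.next=prev(7) | reversed so far: 36 -> 7 -> 7 -> 2 -> 42 -> 30
Step 7: curr=26, set curr.next=prev(36) | reversed so far: 26 -> 36 -> 7 -> 7 -> 2 -> 42 -> 30

26 -> 36 -> 7 -> 7 -> 2 -> 42 -> 30 -> None


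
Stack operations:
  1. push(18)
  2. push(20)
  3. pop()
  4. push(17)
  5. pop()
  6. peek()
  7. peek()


push(18) -> [18]
push(20) -> [18, 20]
pop()->20, [18]
push(17) -> [18, 17]
pop()->17, [18]
peek()->18
peek()->18

Final stack: [18]


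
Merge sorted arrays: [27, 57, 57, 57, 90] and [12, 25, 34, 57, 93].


Take 12 from B
Take 25 from B
Take 27 from A
Take 34 from B
Take 57 from A
Take 57 from A
Take 57 from A
Take 57 from B
Take 90 from A

Merged: [12, 25, 27, 34, 57, 57, 57, 57, 90, 93]


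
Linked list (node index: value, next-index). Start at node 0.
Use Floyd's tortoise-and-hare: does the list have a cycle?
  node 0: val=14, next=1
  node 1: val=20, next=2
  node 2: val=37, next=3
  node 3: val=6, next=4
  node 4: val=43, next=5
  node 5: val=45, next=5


Floyd's tortoise (slow, +1) and hare (fast, +2):
  init: slow=0, fast=0
  step 1: slow=1, fast=2
  step 2: slow=2, fast=4
  step 3: slow=3, fast=5
  step 4: slow=4, fast=5
  step 5: slow=5, fast=5
  slow == fast at node 5: cycle detected

Cycle: yes


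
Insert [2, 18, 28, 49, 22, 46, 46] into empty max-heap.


Insert 2: [2]
Insert 18: [18, 2]
Insert 28: [28, 2, 18]
Insert 49: [49, 28, 18, 2]
Insert 22: [49, 28, 18, 2, 22]
Insert 46: [49, 28, 46, 2, 22, 18]
Insert 46: [49, 28, 46, 2, 22, 18, 46]

Final heap: [49, 28, 46, 2, 22, 18, 46]


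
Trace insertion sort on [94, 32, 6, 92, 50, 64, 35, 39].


Initial: [94, 32, 6, 92, 50, 64, 35, 39]
Insert 32: [32, 94, 6, 92, 50, 64, 35, 39]
Insert 6: [6, 32, 94, 92, 50, 64, 35, 39]
Insert 92: [6, 32, 92, 94, 50, 64, 35, 39]
Insert 50: [6, 32, 50, 92, 94, 64, 35, 39]
Insert 64: [6, 32, 50, 64, 92, 94, 35, 39]
Insert 35: [6, 32, 35, 50, 64, 92, 94, 39]
Insert 39: [6, 32, 35, 39, 50, 64, 92, 94]

Sorted: [6, 32, 35, 39, 50, 64, 92, 94]


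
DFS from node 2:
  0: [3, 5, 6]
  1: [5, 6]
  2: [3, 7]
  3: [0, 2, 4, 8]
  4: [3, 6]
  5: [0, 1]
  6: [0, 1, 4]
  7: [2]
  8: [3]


Visit 2, push [7, 3]
Visit 3, push [8, 4, 0]
Visit 0, push [6, 5]
Visit 5, push [1]
Visit 1, push [6]
Visit 6, push [4]
Visit 4, push []
Visit 8, push []
Visit 7, push []

DFS order: [2, 3, 0, 5, 1, 6, 4, 8, 7]


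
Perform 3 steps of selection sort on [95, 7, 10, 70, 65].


Initial: [95, 7, 10, 70, 65]
Step 1: min=7 at 1
  Swap: [7, 95, 10, 70, 65]
Step 2: min=10 at 2
  Swap: [7, 10, 95, 70, 65]
Step 3: min=65 at 4
  Swap: [7, 10, 65, 70, 95]

After 3 steps: [7, 10, 65, 70, 95]


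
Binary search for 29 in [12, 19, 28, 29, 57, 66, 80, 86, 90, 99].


Step 1: lo=0, hi=9, mid=4, val=57
Step 2: lo=0, hi=3, mid=1, val=19
Step 3: lo=2, hi=3, mid=2, val=28
Step 4: lo=3, hi=3, mid=3, val=29

Found at index 3


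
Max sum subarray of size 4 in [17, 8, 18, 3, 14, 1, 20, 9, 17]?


[0:4]: 46
[1:5]: 43
[2:6]: 36
[3:7]: 38
[4:8]: 44
[5:9]: 47

Max: 47 at [5:9]


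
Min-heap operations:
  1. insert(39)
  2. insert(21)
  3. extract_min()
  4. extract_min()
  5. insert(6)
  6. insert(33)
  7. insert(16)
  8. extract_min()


insert(39) -> [39]
insert(21) -> [21, 39]
extract_min()->21, [39]
extract_min()->39, []
insert(6) -> [6]
insert(33) -> [6, 33]
insert(16) -> [6, 33, 16]
extract_min()->6, [16, 33]

Final heap: [16, 33]


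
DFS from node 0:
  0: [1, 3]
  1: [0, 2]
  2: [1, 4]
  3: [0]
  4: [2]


Visit 0, push [3, 1]
Visit 1, push [2]
Visit 2, push [4]
Visit 4, push []
Visit 3, push []

DFS order: [0, 1, 2, 4, 3]


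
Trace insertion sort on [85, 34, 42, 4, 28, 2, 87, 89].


Initial: [85, 34, 42, 4, 28, 2, 87, 89]
Insert 34: [34, 85, 42, 4, 28, 2, 87, 89]
Insert 42: [34, 42, 85, 4, 28, 2, 87, 89]
Insert 4: [4, 34, 42, 85, 28, 2, 87, 89]
Insert 28: [4, 28, 34, 42, 85, 2, 87, 89]
Insert 2: [2, 4, 28, 34, 42, 85, 87, 89]
Insert 87: [2, 4, 28, 34, 42, 85, 87, 89]
Insert 89: [2, 4, 28, 34, 42, 85, 87, 89]

Sorted: [2, 4, 28, 34, 42, 85, 87, 89]


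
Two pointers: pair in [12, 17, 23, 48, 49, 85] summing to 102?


lo=0(12)+hi=5(85)=97
lo=1(17)+hi=5(85)=102

Yes: 17+85=102


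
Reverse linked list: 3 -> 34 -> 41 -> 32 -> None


Step 1: curr=3, set curr.next=prev(None) | reversed so far: 3
Step 2: curr=34, set curr.next=prev(3) | reversed so far: 34 -> 3
Step 3: curr=41, set curr.next=prev(34) | reversed so far: 41 -> 34 -> 3
Step 4: curr=32, set curr.next=prev(41) | reversed so far: 32 -> 41 -> 34 -> 3

32 -> 41 -> 34 -> 3 -> None


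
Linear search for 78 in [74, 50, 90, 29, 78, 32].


i=0: 74!=78
i=1: 50!=78
i=2: 90!=78
i=3: 29!=78
i=4: 78==78 found!

Found at 4, 5 comps


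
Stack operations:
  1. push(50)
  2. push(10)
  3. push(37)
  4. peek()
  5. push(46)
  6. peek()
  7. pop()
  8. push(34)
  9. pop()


push(50) -> [50]
push(10) -> [50, 10]
push(37) -> [50, 10, 37]
peek()->37
push(46) -> [50, 10, 37, 46]
peek()->46
pop()->46, [50, 10, 37]
push(34) -> [50, 10, 37, 34]
pop()->34, [50, 10, 37]

Final stack: [50, 10, 37]


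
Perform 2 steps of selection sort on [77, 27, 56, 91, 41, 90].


Initial: [77, 27, 56, 91, 41, 90]
Step 1: min=27 at 1
  Swap: [27, 77, 56, 91, 41, 90]
Step 2: min=41 at 4
  Swap: [27, 41, 56, 91, 77, 90]

After 2 steps: [27, 41, 56, 91, 77, 90]


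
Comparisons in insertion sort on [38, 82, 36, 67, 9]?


Algorithm: insertion sort
Input: [38, 82, 36, 67, 9]
Sorted: [9, 36, 38, 67, 82]

9


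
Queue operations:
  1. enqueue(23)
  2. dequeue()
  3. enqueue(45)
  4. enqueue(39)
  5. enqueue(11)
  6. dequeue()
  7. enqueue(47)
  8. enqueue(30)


enqueue(23) -> [23]
dequeue()->23, []
enqueue(45) -> [45]
enqueue(39) -> [45, 39]
enqueue(11) -> [45, 39, 11]
dequeue()->45, [39, 11]
enqueue(47) -> [39, 11, 47]
enqueue(30) -> [39, 11, 47, 30]

Final queue: [39, 11, 47, 30]


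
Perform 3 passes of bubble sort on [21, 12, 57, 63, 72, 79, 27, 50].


Initial: [21, 12, 57, 63, 72, 79, 27, 50]
Pass 1: [12, 21, 57, 63, 72, 27, 50, 79] (3 swaps)
Pass 2: [12, 21, 57, 63, 27, 50, 72, 79] (2 swaps)
Pass 3: [12, 21, 57, 27, 50, 63, 72, 79] (2 swaps)

After 3 passes: [12, 21, 57, 27, 50, 63, 72, 79]


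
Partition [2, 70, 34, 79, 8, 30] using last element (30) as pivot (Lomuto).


Pivot: 30
  2 <= 30: advance i (no swap)
  8 <= 30: swap -> [2, 8, 34, 79, 70, 30]
Place pivot at 2: [2, 8, 30, 79, 70, 34]

Partitioned: [2, 8, 30, 79, 70, 34]


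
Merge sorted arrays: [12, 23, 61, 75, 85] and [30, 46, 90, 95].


Take 12 from A
Take 23 from A
Take 30 from B
Take 46 from B
Take 61 from A
Take 75 from A
Take 85 from A

Merged: [12, 23, 30, 46, 61, 75, 85, 90, 95]


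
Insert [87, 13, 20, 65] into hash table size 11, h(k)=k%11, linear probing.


Insert 87: h=10 -> slot 10
Insert 13: h=2 -> slot 2
Insert 20: h=9 -> slot 9
Insert 65: h=10, 1 probes -> slot 0

Table: [65, None, 13, None, None, None, None, None, None, 20, 87]


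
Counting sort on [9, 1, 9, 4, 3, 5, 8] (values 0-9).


Input: [9, 1, 9, 4, 3, 5, 8]
Counts: [0, 1, 0, 1, 1, 1, 0, 0, 1, 2]

Sorted: [1, 3, 4, 5, 8, 9, 9]


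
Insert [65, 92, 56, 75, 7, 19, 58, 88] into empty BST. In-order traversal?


Insert 65: root
Insert 92: R from 65
Insert 56: L from 65
Insert 75: R from 65 -> L from 92
Insert 7: L from 65 -> L from 56
Insert 19: L from 65 -> L from 56 -> R from 7
Insert 58: L from 65 -> R from 56
Insert 88: R from 65 -> L from 92 -> R from 75

In-order: [7, 19, 56, 58, 65, 75, 88, 92]


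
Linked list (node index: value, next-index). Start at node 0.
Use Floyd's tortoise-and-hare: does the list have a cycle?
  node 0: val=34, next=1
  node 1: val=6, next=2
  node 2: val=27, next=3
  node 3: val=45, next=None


Floyd's tortoise (slow, +1) and hare (fast, +2):
  init: slow=0, fast=0
  step 1: slow=1, fast=2
  step 2: fast 2->3->None, no cycle

Cycle: no


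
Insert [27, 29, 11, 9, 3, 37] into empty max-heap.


Insert 27: [27]
Insert 29: [29, 27]
Insert 11: [29, 27, 11]
Insert 9: [29, 27, 11, 9]
Insert 3: [29, 27, 11, 9, 3]
Insert 37: [37, 27, 29, 9, 3, 11]

Final heap: [37, 27, 29, 9, 3, 11]


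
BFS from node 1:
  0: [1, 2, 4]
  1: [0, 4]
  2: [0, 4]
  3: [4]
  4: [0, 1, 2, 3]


Visit 1, enqueue [0, 4]
Visit 0, enqueue [2]
Visit 4, enqueue [3]
Visit 2, enqueue []
Visit 3, enqueue []

BFS order: [1, 0, 4, 2, 3]


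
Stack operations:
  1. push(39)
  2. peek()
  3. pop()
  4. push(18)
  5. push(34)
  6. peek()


push(39) -> [39]
peek()->39
pop()->39, []
push(18) -> [18]
push(34) -> [18, 34]
peek()->34

Final stack: [18, 34]


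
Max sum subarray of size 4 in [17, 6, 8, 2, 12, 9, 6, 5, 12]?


[0:4]: 33
[1:5]: 28
[2:6]: 31
[3:7]: 29
[4:8]: 32
[5:9]: 32

Max: 33 at [0:4]


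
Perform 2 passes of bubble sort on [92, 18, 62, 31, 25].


Initial: [92, 18, 62, 31, 25]
Pass 1: [18, 62, 31, 25, 92] (4 swaps)
Pass 2: [18, 31, 25, 62, 92] (2 swaps)

After 2 passes: [18, 31, 25, 62, 92]


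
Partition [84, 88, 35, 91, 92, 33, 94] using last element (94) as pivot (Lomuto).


Pivot: 94
  84 <= 94: advance i (no swap)
  88 <= 94: advance i (no swap)
  35 <= 94: advance i (no swap)
  91 <= 94: advance i (no swap)
  92 <= 94: advance i (no swap)
  33 <= 94: advance i (no swap)
Place pivot at 6: [84, 88, 35, 91, 92, 33, 94]

Partitioned: [84, 88, 35, 91, 92, 33, 94]


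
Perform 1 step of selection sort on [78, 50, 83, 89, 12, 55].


Initial: [78, 50, 83, 89, 12, 55]
Step 1: min=12 at 4
  Swap: [12, 50, 83, 89, 78, 55]

After 1 step: [12, 50, 83, 89, 78, 55]


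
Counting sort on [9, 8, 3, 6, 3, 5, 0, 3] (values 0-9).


Input: [9, 8, 3, 6, 3, 5, 0, 3]
Counts: [1, 0, 0, 3, 0, 1, 1, 0, 1, 1]

Sorted: [0, 3, 3, 3, 5, 6, 8, 9]


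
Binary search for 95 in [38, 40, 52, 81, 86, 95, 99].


Step 1: lo=0, hi=6, mid=3, val=81
Step 2: lo=4, hi=6, mid=5, val=95

Found at index 5


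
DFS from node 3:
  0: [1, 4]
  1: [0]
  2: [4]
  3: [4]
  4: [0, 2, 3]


Visit 3, push [4]
Visit 4, push [2, 0]
Visit 0, push [1]
Visit 1, push []
Visit 2, push []

DFS order: [3, 4, 0, 1, 2]


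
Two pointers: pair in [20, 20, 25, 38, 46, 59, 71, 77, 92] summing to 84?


lo=0(20)+hi=8(92)=112
lo=0(20)+hi=7(77)=97
lo=0(20)+hi=6(71)=91
lo=0(20)+hi=5(59)=79
lo=1(20)+hi=5(59)=79
lo=2(25)+hi=5(59)=84

Yes: 25+59=84


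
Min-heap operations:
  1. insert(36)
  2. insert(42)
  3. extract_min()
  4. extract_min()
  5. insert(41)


insert(36) -> [36]
insert(42) -> [36, 42]
extract_min()->36, [42]
extract_min()->42, []
insert(41) -> [41]

Final heap: [41]


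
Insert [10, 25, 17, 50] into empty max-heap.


Insert 10: [10]
Insert 25: [25, 10]
Insert 17: [25, 10, 17]
Insert 50: [50, 25, 17, 10]

Final heap: [50, 25, 17, 10]


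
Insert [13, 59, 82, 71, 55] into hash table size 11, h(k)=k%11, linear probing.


Insert 13: h=2 -> slot 2
Insert 59: h=4 -> slot 4
Insert 82: h=5 -> slot 5
Insert 71: h=5, 1 probes -> slot 6
Insert 55: h=0 -> slot 0

Table: [55, None, 13, None, 59, 82, 71, None, None, None, None]


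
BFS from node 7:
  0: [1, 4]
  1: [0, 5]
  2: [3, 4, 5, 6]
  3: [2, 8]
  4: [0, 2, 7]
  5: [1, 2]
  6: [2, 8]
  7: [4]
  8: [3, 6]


Visit 7, enqueue [4]
Visit 4, enqueue [0, 2]
Visit 0, enqueue [1]
Visit 2, enqueue [3, 5, 6]
Visit 1, enqueue []
Visit 3, enqueue [8]
Visit 5, enqueue []
Visit 6, enqueue []
Visit 8, enqueue []

BFS order: [7, 4, 0, 2, 1, 3, 5, 6, 8]


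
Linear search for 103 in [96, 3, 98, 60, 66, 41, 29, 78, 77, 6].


i=0: 96!=103
i=1: 3!=103
i=2: 98!=103
i=3: 60!=103
i=4: 66!=103
i=5: 41!=103
i=6: 29!=103
i=7: 78!=103
i=8: 77!=103
i=9: 6!=103

Not found, 10 comps


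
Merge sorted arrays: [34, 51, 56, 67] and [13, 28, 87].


Take 13 from B
Take 28 from B
Take 34 from A
Take 51 from A
Take 56 from A
Take 67 from A

Merged: [13, 28, 34, 51, 56, 67, 87]


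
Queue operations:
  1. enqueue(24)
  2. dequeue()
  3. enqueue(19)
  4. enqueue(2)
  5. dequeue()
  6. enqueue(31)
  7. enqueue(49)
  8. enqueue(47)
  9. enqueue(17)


enqueue(24) -> [24]
dequeue()->24, []
enqueue(19) -> [19]
enqueue(2) -> [19, 2]
dequeue()->19, [2]
enqueue(31) -> [2, 31]
enqueue(49) -> [2, 31, 49]
enqueue(47) -> [2, 31, 49, 47]
enqueue(17) -> [2, 31, 49, 47, 17]

Final queue: [2, 31, 49, 47, 17]


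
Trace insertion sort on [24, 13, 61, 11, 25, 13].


Initial: [24, 13, 61, 11, 25, 13]
Insert 13: [13, 24, 61, 11, 25, 13]
Insert 61: [13, 24, 61, 11, 25, 13]
Insert 11: [11, 13, 24, 61, 25, 13]
Insert 25: [11, 13, 24, 25, 61, 13]
Insert 13: [11, 13, 13, 24, 25, 61]

Sorted: [11, 13, 13, 24, 25, 61]


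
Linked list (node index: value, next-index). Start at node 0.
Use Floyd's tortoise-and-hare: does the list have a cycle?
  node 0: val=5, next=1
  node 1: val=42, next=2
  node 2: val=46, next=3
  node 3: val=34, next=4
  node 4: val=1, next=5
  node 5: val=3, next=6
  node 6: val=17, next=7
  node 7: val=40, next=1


Floyd's tortoise (slow, +1) and hare (fast, +2):
  init: slow=0, fast=0
  step 1: slow=1, fast=2
  step 2: slow=2, fast=4
  step 3: slow=3, fast=6
  step 4: slow=4, fast=1
  step 5: slow=5, fast=3
  step 6: slow=6, fast=5
  step 7: slow=7, fast=7
  slow == fast at node 7: cycle detected

Cycle: yes


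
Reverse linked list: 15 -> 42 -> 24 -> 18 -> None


Step 1: curr=15, set curr.next=prev(None) | reversed so far: 15
Step 2: curr=42, set curr.next=prev(15) | reversed so far: 42 -> 15
Step 3: curr=24, set curr.next=prev(42) | reversed so far: 24 -> 42 -> 15
Step 4: curr=18, set curr.next=prev(24) | reversed so far: 18 -> 24 -> 42 -> 15

18 -> 24 -> 42 -> 15 -> None


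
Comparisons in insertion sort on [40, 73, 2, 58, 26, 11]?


Algorithm: insertion sort
Input: [40, 73, 2, 58, 26, 11]
Sorted: [2, 11, 26, 40, 58, 73]

14


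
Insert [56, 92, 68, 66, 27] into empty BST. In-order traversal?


Insert 56: root
Insert 92: R from 56
Insert 68: R from 56 -> L from 92
Insert 66: R from 56 -> L from 92 -> L from 68
Insert 27: L from 56

In-order: [27, 56, 66, 68, 92]


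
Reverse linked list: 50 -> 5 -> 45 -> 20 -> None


Step 1: curr=50, set curr.next=prev(None) | reversed so far: 50
Step 2: curr=5, set curr.next=prev(50) | reversed so far: 5 -> 50
Step 3: curr=45, set curr.next=prev(5) | reversed so far: 45 -> 5 -> 50
Step 4: curr=20, set curr.next=prev(45) | reversed so far: 20 -> 45 -> 5 -> 50

20 -> 45 -> 5 -> 50 -> None


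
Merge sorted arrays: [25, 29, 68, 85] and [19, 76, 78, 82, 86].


Take 19 from B
Take 25 from A
Take 29 from A
Take 68 from A
Take 76 from B
Take 78 from B
Take 82 from B
Take 85 from A

Merged: [19, 25, 29, 68, 76, 78, 82, 85, 86]


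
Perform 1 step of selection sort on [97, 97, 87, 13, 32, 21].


Initial: [97, 97, 87, 13, 32, 21]
Step 1: min=13 at 3
  Swap: [13, 97, 87, 97, 32, 21]

After 1 step: [13, 97, 87, 97, 32, 21]


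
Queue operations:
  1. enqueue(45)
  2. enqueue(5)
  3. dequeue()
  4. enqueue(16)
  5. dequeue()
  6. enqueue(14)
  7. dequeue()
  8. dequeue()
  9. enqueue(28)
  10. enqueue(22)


enqueue(45) -> [45]
enqueue(5) -> [45, 5]
dequeue()->45, [5]
enqueue(16) -> [5, 16]
dequeue()->5, [16]
enqueue(14) -> [16, 14]
dequeue()->16, [14]
dequeue()->14, []
enqueue(28) -> [28]
enqueue(22) -> [28, 22]

Final queue: [28, 22]


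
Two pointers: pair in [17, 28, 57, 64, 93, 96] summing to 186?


lo=0(17)+hi=5(96)=113
lo=1(28)+hi=5(96)=124
lo=2(57)+hi=5(96)=153
lo=3(64)+hi=5(96)=160
lo=4(93)+hi=5(96)=189

No pair found


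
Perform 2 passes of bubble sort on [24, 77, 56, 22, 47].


Initial: [24, 77, 56, 22, 47]
Pass 1: [24, 56, 22, 47, 77] (3 swaps)
Pass 2: [24, 22, 47, 56, 77] (2 swaps)

After 2 passes: [24, 22, 47, 56, 77]


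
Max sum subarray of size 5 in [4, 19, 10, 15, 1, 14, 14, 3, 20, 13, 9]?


[0:5]: 49
[1:6]: 59
[2:7]: 54
[3:8]: 47
[4:9]: 52
[5:10]: 64
[6:11]: 59

Max: 64 at [5:10]


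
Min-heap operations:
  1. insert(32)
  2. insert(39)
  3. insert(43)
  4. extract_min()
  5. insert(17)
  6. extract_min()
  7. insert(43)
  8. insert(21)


insert(32) -> [32]
insert(39) -> [32, 39]
insert(43) -> [32, 39, 43]
extract_min()->32, [39, 43]
insert(17) -> [17, 43, 39]
extract_min()->17, [39, 43]
insert(43) -> [39, 43, 43]
insert(21) -> [21, 39, 43, 43]

Final heap: [21, 39, 43, 43]


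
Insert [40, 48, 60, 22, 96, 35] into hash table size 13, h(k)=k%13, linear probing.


Insert 40: h=1 -> slot 1
Insert 48: h=9 -> slot 9
Insert 60: h=8 -> slot 8
Insert 22: h=9, 1 probes -> slot 10
Insert 96: h=5 -> slot 5
Insert 35: h=9, 2 probes -> slot 11

Table: [None, 40, None, None, None, 96, None, None, 60, 48, 22, 35, None]


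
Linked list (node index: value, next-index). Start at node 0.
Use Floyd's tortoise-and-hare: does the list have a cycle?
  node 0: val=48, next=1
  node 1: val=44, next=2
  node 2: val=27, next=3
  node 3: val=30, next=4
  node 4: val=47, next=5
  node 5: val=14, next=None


Floyd's tortoise (slow, +1) and hare (fast, +2):
  init: slow=0, fast=0
  step 1: slow=1, fast=2
  step 2: slow=2, fast=4
  step 3: fast 4->5->None, no cycle

Cycle: no


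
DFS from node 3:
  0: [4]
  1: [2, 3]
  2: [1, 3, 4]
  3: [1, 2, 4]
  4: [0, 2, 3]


Visit 3, push [4, 2, 1]
Visit 1, push [2]
Visit 2, push [4]
Visit 4, push [0]
Visit 0, push []

DFS order: [3, 1, 2, 4, 0]


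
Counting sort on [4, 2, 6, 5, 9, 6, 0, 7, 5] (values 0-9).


Input: [4, 2, 6, 5, 9, 6, 0, 7, 5]
Counts: [1, 0, 1, 0, 1, 2, 2, 1, 0, 1]

Sorted: [0, 2, 4, 5, 5, 6, 6, 7, 9]


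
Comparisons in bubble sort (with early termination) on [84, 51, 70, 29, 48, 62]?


Algorithm: bubble sort (with early termination)
Input: [84, 51, 70, 29, 48, 62]
Sorted: [29, 48, 51, 62, 70, 84]

14


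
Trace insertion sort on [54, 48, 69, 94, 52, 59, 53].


Initial: [54, 48, 69, 94, 52, 59, 53]
Insert 48: [48, 54, 69, 94, 52, 59, 53]
Insert 69: [48, 54, 69, 94, 52, 59, 53]
Insert 94: [48, 54, 69, 94, 52, 59, 53]
Insert 52: [48, 52, 54, 69, 94, 59, 53]
Insert 59: [48, 52, 54, 59, 69, 94, 53]
Insert 53: [48, 52, 53, 54, 59, 69, 94]

Sorted: [48, 52, 53, 54, 59, 69, 94]


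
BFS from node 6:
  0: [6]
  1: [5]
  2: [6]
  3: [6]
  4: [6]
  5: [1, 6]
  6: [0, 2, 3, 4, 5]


Visit 6, enqueue [0, 2, 3, 4, 5]
Visit 0, enqueue []
Visit 2, enqueue []
Visit 3, enqueue []
Visit 4, enqueue []
Visit 5, enqueue [1]
Visit 1, enqueue []

BFS order: [6, 0, 2, 3, 4, 5, 1]


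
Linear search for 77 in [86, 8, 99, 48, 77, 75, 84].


i=0: 86!=77
i=1: 8!=77
i=2: 99!=77
i=3: 48!=77
i=4: 77==77 found!

Found at 4, 5 comps


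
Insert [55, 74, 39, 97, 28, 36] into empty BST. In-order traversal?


Insert 55: root
Insert 74: R from 55
Insert 39: L from 55
Insert 97: R from 55 -> R from 74
Insert 28: L from 55 -> L from 39
Insert 36: L from 55 -> L from 39 -> R from 28

In-order: [28, 36, 39, 55, 74, 97]


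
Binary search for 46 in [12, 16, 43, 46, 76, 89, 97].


Step 1: lo=0, hi=6, mid=3, val=46

Found at index 3


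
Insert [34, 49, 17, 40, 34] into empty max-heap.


Insert 34: [34]
Insert 49: [49, 34]
Insert 17: [49, 34, 17]
Insert 40: [49, 40, 17, 34]
Insert 34: [49, 40, 17, 34, 34]

Final heap: [49, 40, 17, 34, 34]


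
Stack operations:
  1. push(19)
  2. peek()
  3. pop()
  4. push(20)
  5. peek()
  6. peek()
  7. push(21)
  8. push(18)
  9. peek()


push(19) -> [19]
peek()->19
pop()->19, []
push(20) -> [20]
peek()->20
peek()->20
push(21) -> [20, 21]
push(18) -> [20, 21, 18]
peek()->18

Final stack: [20, 21, 18]


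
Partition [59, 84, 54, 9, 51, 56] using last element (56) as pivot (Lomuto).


Pivot: 56
  54 <= 56: swap -> [54, 84, 59, 9, 51, 56]
  9 <= 56: swap -> [54, 9, 59, 84, 51, 56]
  51 <= 56: swap -> [54, 9, 51, 84, 59, 56]
Place pivot at 3: [54, 9, 51, 56, 59, 84]

Partitioned: [54, 9, 51, 56, 59, 84]


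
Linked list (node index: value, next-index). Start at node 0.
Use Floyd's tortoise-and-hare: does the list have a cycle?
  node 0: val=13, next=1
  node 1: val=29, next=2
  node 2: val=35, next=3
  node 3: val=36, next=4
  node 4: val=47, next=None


Floyd's tortoise (slow, +1) and hare (fast, +2):
  init: slow=0, fast=0
  step 1: slow=1, fast=2
  step 2: slow=2, fast=4
  step 3: fast -> None, no cycle

Cycle: no


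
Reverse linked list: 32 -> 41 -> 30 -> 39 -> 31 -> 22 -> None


Step 1: curr=32, set curr.next=prev(None) | reversed so far: 32
Step 2: curr=41, set curr.next=prev(32) | reversed so far: 41 -> 32
Step 3: curr=30, set curr.next=prev(41) | reversed so far: 30 -> 41 -> 32
Step 4: curr=39, set curr.next=prev(30) | reversed so far: 39 -> 30 -> 41 -> 32
Step 5: curr=31, set curr.next=prev(39) | reversed so far: 31 -> 39 -> 30 -> 41 -> 32
Step 6: curr=22, set curr.next=prev(31) | reversed so far: 22 -> 31 -> 39 -> 30 -> 41 -> 32

22 -> 31 -> 39 -> 30 -> 41 -> 32 -> None


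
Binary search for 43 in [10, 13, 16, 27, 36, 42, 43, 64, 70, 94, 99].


Step 1: lo=0, hi=10, mid=5, val=42
Step 2: lo=6, hi=10, mid=8, val=70
Step 3: lo=6, hi=7, mid=6, val=43

Found at index 6


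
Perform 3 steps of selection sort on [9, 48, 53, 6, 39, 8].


Initial: [9, 48, 53, 6, 39, 8]
Step 1: min=6 at 3
  Swap: [6, 48, 53, 9, 39, 8]
Step 2: min=8 at 5
  Swap: [6, 8, 53, 9, 39, 48]
Step 3: min=9 at 3
  Swap: [6, 8, 9, 53, 39, 48]

After 3 steps: [6, 8, 9, 53, 39, 48]


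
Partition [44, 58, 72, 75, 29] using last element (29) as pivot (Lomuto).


Pivot: 29
Place pivot at 0: [29, 58, 72, 75, 44]

Partitioned: [29, 58, 72, 75, 44]


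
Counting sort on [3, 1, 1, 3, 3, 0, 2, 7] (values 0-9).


Input: [3, 1, 1, 3, 3, 0, 2, 7]
Counts: [1, 2, 1, 3, 0, 0, 0, 1, 0, 0]

Sorted: [0, 1, 1, 2, 3, 3, 3, 7]


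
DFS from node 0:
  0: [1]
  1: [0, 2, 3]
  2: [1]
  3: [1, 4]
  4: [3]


Visit 0, push [1]
Visit 1, push [3, 2]
Visit 2, push []
Visit 3, push [4]
Visit 4, push []

DFS order: [0, 1, 2, 3, 4]


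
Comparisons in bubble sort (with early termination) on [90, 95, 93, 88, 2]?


Algorithm: bubble sort (with early termination)
Input: [90, 95, 93, 88, 2]
Sorted: [2, 88, 90, 93, 95]

10


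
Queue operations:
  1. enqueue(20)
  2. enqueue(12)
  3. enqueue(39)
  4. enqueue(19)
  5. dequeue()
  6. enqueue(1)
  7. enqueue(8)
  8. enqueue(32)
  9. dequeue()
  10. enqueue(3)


enqueue(20) -> [20]
enqueue(12) -> [20, 12]
enqueue(39) -> [20, 12, 39]
enqueue(19) -> [20, 12, 39, 19]
dequeue()->20, [12, 39, 19]
enqueue(1) -> [12, 39, 19, 1]
enqueue(8) -> [12, 39, 19, 1, 8]
enqueue(32) -> [12, 39, 19, 1, 8, 32]
dequeue()->12, [39, 19, 1, 8, 32]
enqueue(3) -> [39, 19, 1, 8, 32, 3]

Final queue: [39, 19, 1, 8, 32, 3]


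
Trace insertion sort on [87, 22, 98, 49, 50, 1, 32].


Initial: [87, 22, 98, 49, 50, 1, 32]
Insert 22: [22, 87, 98, 49, 50, 1, 32]
Insert 98: [22, 87, 98, 49, 50, 1, 32]
Insert 49: [22, 49, 87, 98, 50, 1, 32]
Insert 50: [22, 49, 50, 87, 98, 1, 32]
Insert 1: [1, 22, 49, 50, 87, 98, 32]
Insert 32: [1, 22, 32, 49, 50, 87, 98]

Sorted: [1, 22, 32, 49, 50, 87, 98]


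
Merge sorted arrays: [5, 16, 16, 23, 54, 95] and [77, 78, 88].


Take 5 from A
Take 16 from A
Take 16 from A
Take 23 from A
Take 54 from A
Take 77 from B
Take 78 from B
Take 88 from B

Merged: [5, 16, 16, 23, 54, 77, 78, 88, 95]


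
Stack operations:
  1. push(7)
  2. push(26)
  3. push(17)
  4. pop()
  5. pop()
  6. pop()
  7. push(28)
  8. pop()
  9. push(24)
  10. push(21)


push(7) -> [7]
push(26) -> [7, 26]
push(17) -> [7, 26, 17]
pop()->17, [7, 26]
pop()->26, [7]
pop()->7, []
push(28) -> [28]
pop()->28, []
push(24) -> [24]
push(21) -> [24, 21]

Final stack: [24, 21]


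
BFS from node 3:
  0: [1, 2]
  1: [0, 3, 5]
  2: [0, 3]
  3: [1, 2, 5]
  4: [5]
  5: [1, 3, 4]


Visit 3, enqueue [1, 2, 5]
Visit 1, enqueue [0]
Visit 2, enqueue []
Visit 5, enqueue [4]
Visit 0, enqueue []
Visit 4, enqueue []

BFS order: [3, 1, 2, 5, 0, 4]


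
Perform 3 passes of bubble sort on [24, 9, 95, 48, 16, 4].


Initial: [24, 9, 95, 48, 16, 4]
Pass 1: [9, 24, 48, 16, 4, 95] (4 swaps)
Pass 2: [9, 24, 16, 4, 48, 95] (2 swaps)
Pass 3: [9, 16, 4, 24, 48, 95] (2 swaps)

After 3 passes: [9, 16, 4, 24, 48, 95]


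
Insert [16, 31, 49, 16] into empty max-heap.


Insert 16: [16]
Insert 31: [31, 16]
Insert 49: [49, 16, 31]
Insert 16: [49, 16, 31, 16]

Final heap: [49, 16, 31, 16]


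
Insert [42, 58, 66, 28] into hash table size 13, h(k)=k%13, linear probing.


Insert 42: h=3 -> slot 3
Insert 58: h=6 -> slot 6
Insert 66: h=1 -> slot 1
Insert 28: h=2 -> slot 2

Table: [None, 66, 28, 42, None, None, 58, None, None, None, None, None, None]


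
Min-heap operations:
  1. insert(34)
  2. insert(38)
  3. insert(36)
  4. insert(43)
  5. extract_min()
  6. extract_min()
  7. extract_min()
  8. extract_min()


insert(34) -> [34]
insert(38) -> [34, 38]
insert(36) -> [34, 38, 36]
insert(43) -> [34, 38, 36, 43]
extract_min()->34, [36, 38, 43]
extract_min()->36, [38, 43]
extract_min()->38, [43]
extract_min()->43, []

Final heap: []


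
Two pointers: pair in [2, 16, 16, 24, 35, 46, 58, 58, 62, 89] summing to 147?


lo=0(2)+hi=9(89)=91
lo=1(16)+hi=9(89)=105
lo=2(16)+hi=9(89)=105
lo=3(24)+hi=9(89)=113
lo=4(35)+hi=9(89)=124
lo=5(46)+hi=9(89)=135
lo=6(58)+hi=9(89)=147

Yes: 58+89=147


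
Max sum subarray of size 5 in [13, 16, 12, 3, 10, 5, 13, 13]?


[0:5]: 54
[1:6]: 46
[2:7]: 43
[3:8]: 44

Max: 54 at [0:5]


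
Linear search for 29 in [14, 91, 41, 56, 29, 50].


i=0: 14!=29
i=1: 91!=29
i=2: 41!=29
i=3: 56!=29
i=4: 29==29 found!

Found at 4, 5 comps


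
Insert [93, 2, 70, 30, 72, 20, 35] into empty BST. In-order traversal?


Insert 93: root
Insert 2: L from 93
Insert 70: L from 93 -> R from 2
Insert 30: L from 93 -> R from 2 -> L from 70
Insert 72: L from 93 -> R from 2 -> R from 70
Insert 20: L from 93 -> R from 2 -> L from 70 -> L from 30
Insert 35: L from 93 -> R from 2 -> L from 70 -> R from 30

In-order: [2, 20, 30, 35, 70, 72, 93]


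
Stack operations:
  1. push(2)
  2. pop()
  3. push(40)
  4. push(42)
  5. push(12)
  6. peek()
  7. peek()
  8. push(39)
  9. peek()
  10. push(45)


push(2) -> [2]
pop()->2, []
push(40) -> [40]
push(42) -> [40, 42]
push(12) -> [40, 42, 12]
peek()->12
peek()->12
push(39) -> [40, 42, 12, 39]
peek()->39
push(45) -> [40, 42, 12, 39, 45]

Final stack: [40, 42, 12, 39, 45]


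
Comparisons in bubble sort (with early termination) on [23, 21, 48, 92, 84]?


Algorithm: bubble sort (with early termination)
Input: [23, 21, 48, 92, 84]
Sorted: [21, 23, 48, 84, 92]

7


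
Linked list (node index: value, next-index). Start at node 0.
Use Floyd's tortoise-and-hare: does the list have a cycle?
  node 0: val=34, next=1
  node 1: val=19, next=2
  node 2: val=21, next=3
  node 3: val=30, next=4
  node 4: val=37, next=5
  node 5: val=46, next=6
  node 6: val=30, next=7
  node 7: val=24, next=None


Floyd's tortoise (slow, +1) and hare (fast, +2):
  init: slow=0, fast=0
  step 1: slow=1, fast=2
  step 2: slow=2, fast=4
  step 3: slow=3, fast=6
  step 4: fast 6->7->None, no cycle

Cycle: no


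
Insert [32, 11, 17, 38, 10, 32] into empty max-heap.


Insert 32: [32]
Insert 11: [32, 11]
Insert 17: [32, 11, 17]
Insert 38: [38, 32, 17, 11]
Insert 10: [38, 32, 17, 11, 10]
Insert 32: [38, 32, 32, 11, 10, 17]

Final heap: [38, 32, 32, 11, 10, 17]


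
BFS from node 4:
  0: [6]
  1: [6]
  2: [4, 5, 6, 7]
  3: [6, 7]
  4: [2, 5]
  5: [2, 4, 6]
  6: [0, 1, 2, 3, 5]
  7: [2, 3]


Visit 4, enqueue [2, 5]
Visit 2, enqueue [6, 7]
Visit 5, enqueue []
Visit 6, enqueue [0, 1, 3]
Visit 7, enqueue []
Visit 0, enqueue []
Visit 1, enqueue []
Visit 3, enqueue []

BFS order: [4, 2, 5, 6, 7, 0, 1, 3]


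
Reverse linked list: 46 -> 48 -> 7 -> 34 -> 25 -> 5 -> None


Step 1: curr=46, set curr.next=prev(None) | reversed so far: 46
Step 2: curr=48, set curr.next=prev(46) | reversed so far: 48 -> 46
Step 3: curr=7, set curr.next=prev(48) | reversed so far: 7 -> 48 -> 46
Step 4: curr=34, set curr.next=prev(7) | reversed so far: 34 -> 7 -> 48 -> 46
Step 5: curr=25, set curr.next=prev(34) | reversed so far: 25 -> 34 -> 7 -> 48 -> 46
Step 6: curr=5, set curr.next=prev(25) | reversed so far: 5 -> 25 -> 34 -> 7 -> 48 -> 46

5 -> 25 -> 34 -> 7 -> 48 -> 46 -> None


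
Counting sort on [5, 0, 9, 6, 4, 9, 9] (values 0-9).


Input: [5, 0, 9, 6, 4, 9, 9]
Counts: [1, 0, 0, 0, 1, 1, 1, 0, 0, 3]

Sorted: [0, 4, 5, 6, 9, 9, 9]


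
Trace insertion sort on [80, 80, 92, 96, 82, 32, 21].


Initial: [80, 80, 92, 96, 82, 32, 21]
Insert 80: [80, 80, 92, 96, 82, 32, 21]
Insert 92: [80, 80, 92, 96, 82, 32, 21]
Insert 96: [80, 80, 92, 96, 82, 32, 21]
Insert 82: [80, 80, 82, 92, 96, 32, 21]
Insert 32: [32, 80, 80, 82, 92, 96, 21]
Insert 21: [21, 32, 80, 80, 82, 92, 96]

Sorted: [21, 32, 80, 80, 82, 92, 96]


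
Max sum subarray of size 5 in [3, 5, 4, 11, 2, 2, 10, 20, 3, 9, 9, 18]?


[0:5]: 25
[1:6]: 24
[2:7]: 29
[3:8]: 45
[4:9]: 37
[5:10]: 44
[6:11]: 51
[7:12]: 59

Max: 59 at [7:12]


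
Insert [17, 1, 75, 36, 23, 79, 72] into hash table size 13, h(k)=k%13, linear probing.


Insert 17: h=4 -> slot 4
Insert 1: h=1 -> slot 1
Insert 75: h=10 -> slot 10
Insert 36: h=10, 1 probes -> slot 11
Insert 23: h=10, 2 probes -> slot 12
Insert 79: h=1, 1 probes -> slot 2
Insert 72: h=7 -> slot 7

Table: [None, 1, 79, None, 17, None, None, 72, None, None, 75, 36, 23]


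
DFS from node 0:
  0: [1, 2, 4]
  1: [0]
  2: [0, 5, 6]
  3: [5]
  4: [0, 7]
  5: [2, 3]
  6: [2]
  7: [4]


Visit 0, push [4, 2, 1]
Visit 1, push []
Visit 2, push [6, 5]
Visit 5, push [3]
Visit 3, push []
Visit 6, push []
Visit 4, push [7]
Visit 7, push []

DFS order: [0, 1, 2, 5, 3, 6, 4, 7]


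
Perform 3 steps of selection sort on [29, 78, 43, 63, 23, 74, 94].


Initial: [29, 78, 43, 63, 23, 74, 94]
Step 1: min=23 at 4
  Swap: [23, 78, 43, 63, 29, 74, 94]
Step 2: min=29 at 4
  Swap: [23, 29, 43, 63, 78, 74, 94]
Step 3: min=43 at 2
  Swap: [23, 29, 43, 63, 78, 74, 94]

After 3 steps: [23, 29, 43, 63, 78, 74, 94]


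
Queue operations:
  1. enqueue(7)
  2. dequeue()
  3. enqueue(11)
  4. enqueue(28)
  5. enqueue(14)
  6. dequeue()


enqueue(7) -> [7]
dequeue()->7, []
enqueue(11) -> [11]
enqueue(28) -> [11, 28]
enqueue(14) -> [11, 28, 14]
dequeue()->11, [28, 14]

Final queue: [28, 14]


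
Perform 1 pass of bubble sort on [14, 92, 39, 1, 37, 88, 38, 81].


Initial: [14, 92, 39, 1, 37, 88, 38, 81]
Pass 1: [14, 39, 1, 37, 88, 38, 81, 92] (6 swaps)

After 1 pass: [14, 39, 1, 37, 88, 38, 81, 92]


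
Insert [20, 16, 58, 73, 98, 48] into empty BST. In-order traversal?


Insert 20: root
Insert 16: L from 20
Insert 58: R from 20
Insert 73: R from 20 -> R from 58
Insert 98: R from 20 -> R from 58 -> R from 73
Insert 48: R from 20 -> L from 58

In-order: [16, 20, 48, 58, 73, 98]


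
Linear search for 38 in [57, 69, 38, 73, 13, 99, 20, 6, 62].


i=0: 57!=38
i=1: 69!=38
i=2: 38==38 found!

Found at 2, 3 comps


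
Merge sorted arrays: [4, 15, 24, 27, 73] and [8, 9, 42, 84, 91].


Take 4 from A
Take 8 from B
Take 9 from B
Take 15 from A
Take 24 from A
Take 27 from A
Take 42 from B
Take 73 from A

Merged: [4, 8, 9, 15, 24, 27, 42, 73, 84, 91]


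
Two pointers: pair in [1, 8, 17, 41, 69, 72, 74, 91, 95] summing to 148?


lo=0(1)+hi=8(95)=96
lo=1(8)+hi=8(95)=103
lo=2(17)+hi=8(95)=112
lo=3(41)+hi=8(95)=136
lo=4(69)+hi=8(95)=164
lo=4(69)+hi=7(91)=160
lo=4(69)+hi=6(74)=143
lo=5(72)+hi=6(74)=146

No pair found


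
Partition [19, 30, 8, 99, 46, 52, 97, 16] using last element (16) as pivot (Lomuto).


Pivot: 16
  8 <= 16: swap -> [8, 30, 19, 99, 46, 52, 97, 16]
Place pivot at 1: [8, 16, 19, 99, 46, 52, 97, 30]

Partitioned: [8, 16, 19, 99, 46, 52, 97, 30]


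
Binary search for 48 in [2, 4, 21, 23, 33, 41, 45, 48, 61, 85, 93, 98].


Step 1: lo=0, hi=11, mid=5, val=41
Step 2: lo=6, hi=11, mid=8, val=61
Step 3: lo=6, hi=7, mid=6, val=45
Step 4: lo=7, hi=7, mid=7, val=48

Found at index 7


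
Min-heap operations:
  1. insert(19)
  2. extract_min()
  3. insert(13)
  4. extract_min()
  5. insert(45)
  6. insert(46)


insert(19) -> [19]
extract_min()->19, []
insert(13) -> [13]
extract_min()->13, []
insert(45) -> [45]
insert(46) -> [45, 46]

Final heap: [45, 46]


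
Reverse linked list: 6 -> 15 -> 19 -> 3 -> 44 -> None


Step 1: curr=6, set curr.next=prev(None) | reversed so far: 6
Step 2: curr=15, set curr.next=prev(6) | reversed so far: 15 -> 6
Step 3: curr=19, set curr.next=prev(15) | reversed so far: 19 -> 15 -> 6
Step 4: curr=3, set curr.next=prev(19) | reversed so far: 3 -> 19 -> 15 -> 6
Step 5: curr=44, set curr.next=prev(3) | reversed so far: 44 -> 3 -> 19 -> 15 -> 6

44 -> 3 -> 19 -> 15 -> 6 -> None


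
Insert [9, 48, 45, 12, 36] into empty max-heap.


Insert 9: [9]
Insert 48: [48, 9]
Insert 45: [48, 9, 45]
Insert 12: [48, 12, 45, 9]
Insert 36: [48, 36, 45, 9, 12]

Final heap: [48, 36, 45, 9, 12]


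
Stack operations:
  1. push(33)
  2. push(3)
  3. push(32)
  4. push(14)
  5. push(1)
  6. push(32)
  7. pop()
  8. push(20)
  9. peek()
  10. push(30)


push(33) -> [33]
push(3) -> [33, 3]
push(32) -> [33, 3, 32]
push(14) -> [33, 3, 32, 14]
push(1) -> [33, 3, 32, 14, 1]
push(32) -> [33, 3, 32, 14, 1, 32]
pop()->32, [33, 3, 32, 14, 1]
push(20) -> [33, 3, 32, 14, 1, 20]
peek()->20
push(30) -> [33, 3, 32, 14, 1, 20, 30]

Final stack: [33, 3, 32, 14, 1, 20, 30]


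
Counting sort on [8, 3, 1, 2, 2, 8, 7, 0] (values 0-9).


Input: [8, 3, 1, 2, 2, 8, 7, 0]
Counts: [1, 1, 2, 1, 0, 0, 0, 1, 2, 0]

Sorted: [0, 1, 2, 2, 3, 7, 8, 8]


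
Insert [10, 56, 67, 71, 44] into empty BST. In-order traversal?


Insert 10: root
Insert 56: R from 10
Insert 67: R from 10 -> R from 56
Insert 71: R from 10 -> R from 56 -> R from 67
Insert 44: R from 10 -> L from 56

In-order: [10, 44, 56, 67, 71]


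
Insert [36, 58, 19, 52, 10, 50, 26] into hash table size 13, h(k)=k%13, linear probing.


Insert 36: h=10 -> slot 10
Insert 58: h=6 -> slot 6
Insert 19: h=6, 1 probes -> slot 7
Insert 52: h=0 -> slot 0
Insert 10: h=10, 1 probes -> slot 11
Insert 50: h=11, 1 probes -> slot 12
Insert 26: h=0, 1 probes -> slot 1

Table: [52, 26, None, None, None, None, 58, 19, None, None, 36, 10, 50]


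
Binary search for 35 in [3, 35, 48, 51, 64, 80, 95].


Step 1: lo=0, hi=6, mid=3, val=51
Step 2: lo=0, hi=2, mid=1, val=35

Found at index 1


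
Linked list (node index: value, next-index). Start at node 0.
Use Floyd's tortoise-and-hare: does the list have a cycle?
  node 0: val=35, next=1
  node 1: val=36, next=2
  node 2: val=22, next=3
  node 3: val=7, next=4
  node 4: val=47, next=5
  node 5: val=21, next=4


Floyd's tortoise (slow, +1) and hare (fast, +2):
  init: slow=0, fast=0
  step 1: slow=1, fast=2
  step 2: slow=2, fast=4
  step 3: slow=3, fast=4
  step 4: slow=4, fast=4
  slow == fast at node 4: cycle detected

Cycle: yes


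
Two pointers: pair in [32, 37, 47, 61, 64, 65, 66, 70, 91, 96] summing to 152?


lo=0(32)+hi=9(96)=128
lo=1(37)+hi=9(96)=133
lo=2(47)+hi=9(96)=143
lo=3(61)+hi=9(96)=157
lo=3(61)+hi=8(91)=152

Yes: 61+91=152
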